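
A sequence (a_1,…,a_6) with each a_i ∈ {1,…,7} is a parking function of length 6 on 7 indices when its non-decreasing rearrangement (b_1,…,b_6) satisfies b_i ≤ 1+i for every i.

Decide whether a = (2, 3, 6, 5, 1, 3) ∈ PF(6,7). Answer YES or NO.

YES

Rearranged: b = (1, 2, 3, 3, 5, 6).
  b_1=1 ≤ 2
  b_2=2 ≤ 3
  b_3=3 ≤ 4
  b_4=3 ≤ 5
  b_5=5 ≤ 6
  b_6=6 ≤ 7
All bounds hold ⇒ YES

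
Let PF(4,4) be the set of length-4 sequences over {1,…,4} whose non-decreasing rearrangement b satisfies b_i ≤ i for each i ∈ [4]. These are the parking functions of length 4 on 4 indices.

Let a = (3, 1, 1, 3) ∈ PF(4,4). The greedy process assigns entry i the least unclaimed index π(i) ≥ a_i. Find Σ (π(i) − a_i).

Σπ(i) = 1+…+4 = 10; Σa = 3+1+1+3 = 8; disp = 10−8 = 2.

2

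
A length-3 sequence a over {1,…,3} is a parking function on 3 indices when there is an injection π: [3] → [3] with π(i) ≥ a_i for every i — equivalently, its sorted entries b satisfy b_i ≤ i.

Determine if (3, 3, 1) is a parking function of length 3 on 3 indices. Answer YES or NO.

NO

Sorted: b = (1, 3, 3).
  b_1=1 ≤ 1
  b_2=3 > 2
  fails at i=2 ⇒ NO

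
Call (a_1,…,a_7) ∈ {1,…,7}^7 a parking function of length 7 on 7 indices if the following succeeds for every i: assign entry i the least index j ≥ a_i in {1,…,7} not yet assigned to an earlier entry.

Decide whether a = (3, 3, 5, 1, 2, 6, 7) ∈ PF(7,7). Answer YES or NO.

YES

Sorted: b = (1, 2, 3, 3, 5, 6, 7).
  b_1=1 ≤ 1
  b_2=2 ≤ 2
  b_3=3 ≤ 3
  b_4=3 ≤ 4
  b_5=5 ≤ 5
  b_6=6 ≤ 6
  b_7=7 ≤ 7
All bounds hold ⇒ YES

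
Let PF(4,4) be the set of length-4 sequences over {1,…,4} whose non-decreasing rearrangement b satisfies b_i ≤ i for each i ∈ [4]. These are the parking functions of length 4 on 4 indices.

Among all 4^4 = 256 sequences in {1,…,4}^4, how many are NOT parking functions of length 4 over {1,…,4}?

131

Count = (5−4)·5^(4−1) = 1 · 125 = 125 (Pollak)
One tuple (3,4,3,4) → sorted (3,3,4,4): b_1=3>1, not a PF.
4^4 − 125 = 256 − 125 = 131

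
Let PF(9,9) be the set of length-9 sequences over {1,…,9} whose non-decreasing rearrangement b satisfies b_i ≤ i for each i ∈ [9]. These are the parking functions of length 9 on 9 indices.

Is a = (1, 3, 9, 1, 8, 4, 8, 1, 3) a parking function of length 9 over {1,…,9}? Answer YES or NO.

Order a: b = (1, 1, 1, 3, 3, 4, 8, 8, 9).
  b_1=1 ≤ 1
  b_2=1 ≤ 2
  b_3=1 ≤ 3
  b_4=3 ≤ 4
  b_5=3 ≤ 5
  b_6=4 ≤ 6
  b_7=8 > 7
  fails at i=7 ⇒ NO

NO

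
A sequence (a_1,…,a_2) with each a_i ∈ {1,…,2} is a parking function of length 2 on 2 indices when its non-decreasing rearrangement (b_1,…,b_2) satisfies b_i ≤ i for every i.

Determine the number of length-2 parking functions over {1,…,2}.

3

Count = (3−2)·3^(2−1) = 1·3 = 3 (Konheim–Weiss)
Check (1,2) → sorted (1,2): b_i ≤ i ∀i, a PF.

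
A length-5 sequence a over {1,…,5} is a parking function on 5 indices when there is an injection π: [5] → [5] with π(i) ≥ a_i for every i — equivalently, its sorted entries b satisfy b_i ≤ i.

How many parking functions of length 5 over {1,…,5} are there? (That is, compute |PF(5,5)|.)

1296

|PF(5,5)| = (6−5)·6^(5−1) = 1·1296 = 1296 (Pollak)
One tuple (3,4,1,2,3) → sorted (1,2,3,3,4): b_i ≤ i ∀i, a PF.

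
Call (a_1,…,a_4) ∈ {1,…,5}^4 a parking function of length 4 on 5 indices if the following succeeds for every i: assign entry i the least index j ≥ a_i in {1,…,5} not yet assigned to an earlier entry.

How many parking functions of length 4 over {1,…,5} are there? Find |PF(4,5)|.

|PF| = (5−4+1)·(5+1)^(4−1) = 2·216 = 432 (Konheim–Weiss)
One tuple (3,2,5,2) → sorted (2,2,3,5): b_i ≤ 1+i ∀i, a PF.

432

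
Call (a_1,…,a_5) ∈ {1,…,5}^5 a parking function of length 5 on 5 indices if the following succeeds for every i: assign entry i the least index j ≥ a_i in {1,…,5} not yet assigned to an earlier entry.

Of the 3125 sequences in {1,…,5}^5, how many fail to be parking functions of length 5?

|PF(5,5)| = (5−5+1)·(5+1)^(5−1) = 1 · 1296 = 1296 [KW]
One tuple (5,2,3,5,3) → sorted (2,3,3,5,5): b_1=2>1, not a PF.
So 3125 − 1296 = 1829 fail.

1829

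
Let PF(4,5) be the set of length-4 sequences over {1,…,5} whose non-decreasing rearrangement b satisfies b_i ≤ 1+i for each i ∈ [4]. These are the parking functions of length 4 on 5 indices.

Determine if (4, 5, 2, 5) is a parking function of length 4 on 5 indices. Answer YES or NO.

NO

Rearranged: b = (2, 4, 5, 5).
  b_1=2 ≤ 2
  b_2=4 > 3
  fails at i=2 ⇒ NO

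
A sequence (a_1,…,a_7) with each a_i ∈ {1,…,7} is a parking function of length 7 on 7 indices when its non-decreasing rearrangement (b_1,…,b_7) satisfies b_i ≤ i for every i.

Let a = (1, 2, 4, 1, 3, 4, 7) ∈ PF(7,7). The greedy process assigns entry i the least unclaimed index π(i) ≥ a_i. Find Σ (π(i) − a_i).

6

Σπ(i) = 1+…+7 = 28; Σa = 1+2+4+1+3+4+7 = 22; disp = 28−22 = 6.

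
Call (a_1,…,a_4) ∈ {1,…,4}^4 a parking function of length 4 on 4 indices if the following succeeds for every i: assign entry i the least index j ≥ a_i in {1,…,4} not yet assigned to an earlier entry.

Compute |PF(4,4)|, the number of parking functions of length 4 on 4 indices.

125

#PF = (5−4)·5^(4−1) = 1 · 125 = 125
One tuple (2,1,1,4) → sorted (1,1,2,4): b_i ≤ i ∀i, a PF.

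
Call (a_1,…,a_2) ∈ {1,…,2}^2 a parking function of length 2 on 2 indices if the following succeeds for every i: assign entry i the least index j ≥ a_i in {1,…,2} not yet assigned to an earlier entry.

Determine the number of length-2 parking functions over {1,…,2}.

|PF(2,2)| = (3−2)·3^(2−1) = 1×3 = 3 (Pollak)
Check (1,1) → sorted (1,1): b_i ≤ i ∀i, a PF.

3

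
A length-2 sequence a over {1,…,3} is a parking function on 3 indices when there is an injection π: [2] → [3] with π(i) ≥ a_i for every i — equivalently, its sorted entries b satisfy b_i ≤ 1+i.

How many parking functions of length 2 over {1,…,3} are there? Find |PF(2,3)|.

|PF| = (4−2)·4^(2−1) = 2×4 = 8 (Konheim–Weiss)
One tuple (2,1) → sorted (1,2): b_i ≤ 1+i ∀i, a PF.

8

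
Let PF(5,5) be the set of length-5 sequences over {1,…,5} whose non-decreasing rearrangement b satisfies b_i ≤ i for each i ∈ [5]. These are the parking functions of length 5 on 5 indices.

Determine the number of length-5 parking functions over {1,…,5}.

1296

|PF| = (6−5)·6^(5−1) = 1 · 1296 = 1296 (Pollak)
Example (2,4,1,2,4) → sorted (1,2,2,4,4): b_i ≤ i ∀i, a PF.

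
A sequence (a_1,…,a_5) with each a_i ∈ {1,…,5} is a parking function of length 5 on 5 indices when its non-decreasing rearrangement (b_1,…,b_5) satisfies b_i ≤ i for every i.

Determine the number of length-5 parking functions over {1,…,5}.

#PF = 1·6^4 = 1 · 1296 = 1296 (Pollak)
Example (1,5,4,3,1) → sorted (1,1,3,4,5): b_i ≤ i ∀i, a PF.

1296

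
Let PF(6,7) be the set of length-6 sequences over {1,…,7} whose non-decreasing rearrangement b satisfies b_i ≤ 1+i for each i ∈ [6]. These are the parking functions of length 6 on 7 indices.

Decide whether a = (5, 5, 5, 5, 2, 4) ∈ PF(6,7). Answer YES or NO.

NO

Sorted: b = (2, 4, 5, 5, 5, 5).
  b_1=2 ≤ 2
  b_2=4 > 3
  fails at i=2 ⇒ NO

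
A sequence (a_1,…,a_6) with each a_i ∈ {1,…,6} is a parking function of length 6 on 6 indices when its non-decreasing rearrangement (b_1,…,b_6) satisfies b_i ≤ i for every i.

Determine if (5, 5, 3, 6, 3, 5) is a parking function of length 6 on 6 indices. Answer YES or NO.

NO

Sorted: b = (3, 3, 5, 5, 5, 6).
  b_1=3 > 1
  fails at i=1 ⇒ NO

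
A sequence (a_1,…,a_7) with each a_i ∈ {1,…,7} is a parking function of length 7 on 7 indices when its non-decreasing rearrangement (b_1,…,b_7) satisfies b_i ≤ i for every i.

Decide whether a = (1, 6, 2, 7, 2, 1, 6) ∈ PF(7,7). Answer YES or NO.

NO

Order a: b = (1, 1, 2, 2, 6, 6, 7).
  b_1=1 ≤ 1
  b_2=1 ≤ 2
  b_3=2 ≤ 3
  b_4=2 ≤ 4
  b_5=6 > 5
  fails at i=5 ⇒ NO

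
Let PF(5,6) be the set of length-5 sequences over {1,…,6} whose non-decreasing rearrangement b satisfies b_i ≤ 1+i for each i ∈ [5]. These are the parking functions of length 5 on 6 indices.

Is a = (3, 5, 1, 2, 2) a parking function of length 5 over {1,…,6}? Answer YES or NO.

YES

Sorted: b = (1, 2, 2, 3, 5).
  b_1=1 ≤ 2
  b_2=2 ≤ 3
  b_3=2 ≤ 4
  b_4=3 ≤ 5
  b_5=5 ≤ 6
All bounds hold ⇒ YES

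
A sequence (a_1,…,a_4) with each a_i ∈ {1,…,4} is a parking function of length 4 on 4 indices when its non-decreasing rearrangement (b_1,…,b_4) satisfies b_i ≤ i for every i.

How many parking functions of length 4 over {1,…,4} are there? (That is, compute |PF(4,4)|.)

|PF(4,4)| = (5−4)·5^(4−1) = 1 · 125 = 125 [KW]
Check (4,2,1,2) → sorted (1,2,2,4): b_i ≤ i ∀i, a PF.

125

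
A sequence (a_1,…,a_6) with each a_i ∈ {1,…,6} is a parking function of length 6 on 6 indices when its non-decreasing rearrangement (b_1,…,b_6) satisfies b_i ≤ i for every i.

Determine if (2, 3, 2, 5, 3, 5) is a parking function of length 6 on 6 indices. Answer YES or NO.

Order a: b = (2, 2, 3, 3, 5, 5).
  b_1=2 > 1
  fails at i=1 ⇒ NO

NO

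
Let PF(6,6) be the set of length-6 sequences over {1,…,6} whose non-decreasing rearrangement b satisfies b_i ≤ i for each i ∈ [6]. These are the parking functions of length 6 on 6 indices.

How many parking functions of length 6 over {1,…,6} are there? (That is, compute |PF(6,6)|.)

16807

#PF = (6−6+1)·(6+1)^(6−1) = 1×16807 = 16807 (Pollak)
Example (1,1,2,5,2,5) → sorted (1,1,2,2,5,5): b_i ≤ i ∀i, a PF.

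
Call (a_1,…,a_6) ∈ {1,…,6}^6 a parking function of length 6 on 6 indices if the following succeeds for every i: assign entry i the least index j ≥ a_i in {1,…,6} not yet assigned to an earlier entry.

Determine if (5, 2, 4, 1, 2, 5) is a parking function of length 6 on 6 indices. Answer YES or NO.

YES

Rearranged: b = (1, 2, 2, 4, 5, 5).
  b_1=1 ≤ 1
  b_2=2 ≤ 2
  b_3=2 ≤ 3
  b_4=4 ≤ 4
  b_5=5 ≤ 5
  b_6=5 ≤ 6
All bounds hold ⇒ YES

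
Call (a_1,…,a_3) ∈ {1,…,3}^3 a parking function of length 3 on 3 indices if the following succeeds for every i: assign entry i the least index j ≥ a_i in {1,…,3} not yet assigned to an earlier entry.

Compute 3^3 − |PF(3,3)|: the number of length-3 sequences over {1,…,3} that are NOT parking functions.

11

|PF(3,3)| = (4−3)·4^(3−1) = 1·16 = 16 (Pollak)
Example (3,1,3) → sorted (1,3,3): b_2=3>2, not a PF.
So 27 − 16 = 11 fail.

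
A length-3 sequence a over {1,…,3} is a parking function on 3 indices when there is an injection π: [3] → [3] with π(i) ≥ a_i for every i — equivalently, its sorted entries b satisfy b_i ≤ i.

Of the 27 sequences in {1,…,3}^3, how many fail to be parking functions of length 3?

|PF(3,3)| = (4−3)·4^(3−1) = 1×16 = 16 [KW]
One tuple (2,3,3) → sorted (2,3,3): b_1=2>1, not a PF.
Total 27; non-PF = 27−16 = 11

11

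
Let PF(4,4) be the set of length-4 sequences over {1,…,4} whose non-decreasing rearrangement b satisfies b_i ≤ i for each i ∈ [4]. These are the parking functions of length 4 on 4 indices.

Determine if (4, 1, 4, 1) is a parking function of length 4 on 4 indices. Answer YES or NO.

NO

Order a: b = (1, 1, 4, 4).
  b_1=1 ≤ 1
  b_2=1 ≤ 2
  b_3=4 > 3
  fails at i=3 ⇒ NO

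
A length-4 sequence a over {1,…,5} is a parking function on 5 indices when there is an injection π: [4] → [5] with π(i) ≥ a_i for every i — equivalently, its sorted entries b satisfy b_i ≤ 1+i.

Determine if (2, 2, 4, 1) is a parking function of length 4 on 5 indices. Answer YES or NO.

Rearranged: b = (1, 2, 2, 4).
  b_1=1 ≤ 2
  b_2=2 ≤ 3
  b_3=2 ≤ 4
  b_4=4 ≤ 5
All bounds hold ⇒ YES

YES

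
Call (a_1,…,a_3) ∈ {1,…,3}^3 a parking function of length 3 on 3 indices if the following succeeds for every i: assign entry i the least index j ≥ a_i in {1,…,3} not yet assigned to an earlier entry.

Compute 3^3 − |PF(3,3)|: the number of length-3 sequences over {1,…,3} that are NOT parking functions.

|PF(3,3)| = (3−3+1)·(3+1)^(3−1) = 1×16 = 16 (Konheim–Weiss)
Check (3,3,1) → sorted (1,3,3): b_2=3>2, not a PF.
So 27 − 16 = 11 fail.

11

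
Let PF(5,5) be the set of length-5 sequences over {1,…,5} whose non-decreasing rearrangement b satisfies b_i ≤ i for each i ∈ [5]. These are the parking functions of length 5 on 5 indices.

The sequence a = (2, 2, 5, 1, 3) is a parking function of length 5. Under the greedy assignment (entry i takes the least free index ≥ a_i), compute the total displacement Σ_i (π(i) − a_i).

2

Σπ = 15 ({1..5} each once); Σa = 2+2+5+1+3 = 13; disp = 15−13 = 2.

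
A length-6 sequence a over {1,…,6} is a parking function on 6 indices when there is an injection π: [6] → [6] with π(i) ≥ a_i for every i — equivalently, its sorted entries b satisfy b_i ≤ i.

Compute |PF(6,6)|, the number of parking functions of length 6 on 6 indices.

16807

Count = (6+1−6)·(6+1)^{6−1} = 1·16807 = 16807 (Konheim–Weiss)
Example (3,1,2,6,4,2) → sorted (1,2,2,3,4,6): b_i ≤ i ∀i, a PF.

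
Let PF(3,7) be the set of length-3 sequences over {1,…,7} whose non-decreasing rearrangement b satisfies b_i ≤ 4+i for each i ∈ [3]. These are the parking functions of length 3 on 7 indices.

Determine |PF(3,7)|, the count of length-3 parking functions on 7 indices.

320

|PF(3,7)| = (8−3)·8^(3−1) = 5 · 64 = 320
One tuple (3,6,4) → sorted (3,4,6): b_i ≤ 4+i ∀i, a PF.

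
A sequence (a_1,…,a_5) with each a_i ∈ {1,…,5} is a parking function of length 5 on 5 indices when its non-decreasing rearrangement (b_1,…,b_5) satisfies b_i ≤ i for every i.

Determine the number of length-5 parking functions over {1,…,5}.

1296

|PF| = (5+1−5)·(5+1)^{5−1} = 1×1296 = 1296 [KW]
E.g. (1,4,1,5,3) → sorted (1,1,3,4,5): b_i ≤ i ∀i, a PF.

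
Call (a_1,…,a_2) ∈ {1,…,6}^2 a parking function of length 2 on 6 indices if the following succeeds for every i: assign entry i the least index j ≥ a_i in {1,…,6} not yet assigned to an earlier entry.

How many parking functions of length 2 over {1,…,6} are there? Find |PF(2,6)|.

35

|PF(2,6)| = (6−2+1)·(6+1)^(2−1) = 5 · 7 = 35 (Pollak)
One tuple (2,5) → sorted (2,5): b_i ≤ 4+i ∀i, a PF.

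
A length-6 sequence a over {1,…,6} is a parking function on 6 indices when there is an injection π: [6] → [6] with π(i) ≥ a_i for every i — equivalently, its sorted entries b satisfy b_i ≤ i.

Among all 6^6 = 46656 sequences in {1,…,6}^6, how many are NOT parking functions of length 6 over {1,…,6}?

Count = (6−6+1)·(6+1)^(6−1) = 1×16807 = 16807 (Pollak)
Check (5,6,3,5,5,4) → sorted (3,4,5,5,5,6): b_1=3>1, not a PF.
6^6 − 16807 = 46656 − 16807 = 29849

29849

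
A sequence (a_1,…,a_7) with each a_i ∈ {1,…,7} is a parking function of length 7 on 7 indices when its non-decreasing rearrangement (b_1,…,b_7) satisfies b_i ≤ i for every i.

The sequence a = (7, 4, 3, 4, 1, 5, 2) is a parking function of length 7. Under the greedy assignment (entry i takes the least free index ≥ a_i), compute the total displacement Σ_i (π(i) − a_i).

Σπ = 7·8/2 = 28 (π permutes [7]); Σa = 7+4+3+4+1+5+2 = 26; disp = 28−26 = 2.

2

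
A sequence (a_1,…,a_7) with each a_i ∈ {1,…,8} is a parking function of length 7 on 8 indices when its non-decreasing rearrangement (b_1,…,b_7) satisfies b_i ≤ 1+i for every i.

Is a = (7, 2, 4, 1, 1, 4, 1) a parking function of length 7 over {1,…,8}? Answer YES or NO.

YES

Rearranged: b = (1, 1, 1, 2, 4, 4, 7).
  b_1=1 ≤ 2
  b_2=1 ≤ 3
  b_3=1 ≤ 4
  b_4=2 ≤ 5
  b_5=4 ≤ 6
  b_6=4 ≤ 7
  b_7=7 ≤ 8
All bounds hold ⇒ YES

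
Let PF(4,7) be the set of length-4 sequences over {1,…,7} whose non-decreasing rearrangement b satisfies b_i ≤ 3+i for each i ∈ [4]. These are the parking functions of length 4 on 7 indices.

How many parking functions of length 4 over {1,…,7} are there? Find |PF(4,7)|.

#PF = (7+1−4)·(7+1)^{4−1} = 4·512 = 2048 (Pollak)
One tuple (3,4,7,2) → sorted (2,3,4,7): b_i ≤ 3+i ∀i, a PF.

2048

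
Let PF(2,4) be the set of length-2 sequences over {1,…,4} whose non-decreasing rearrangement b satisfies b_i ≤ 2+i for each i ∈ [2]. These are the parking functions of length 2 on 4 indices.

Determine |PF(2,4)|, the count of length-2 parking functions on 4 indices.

15

#PF = (5−2)·5^(2−1) = 3 · 5 = 15 (Pollak)
Example (1,3) → sorted (1,3): b_i ≤ 2+i ∀i, a PF.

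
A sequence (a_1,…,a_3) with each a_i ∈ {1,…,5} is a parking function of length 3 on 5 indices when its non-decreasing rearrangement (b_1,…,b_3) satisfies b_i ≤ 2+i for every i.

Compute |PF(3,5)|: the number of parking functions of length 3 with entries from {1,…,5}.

|PF(3,5)| = (6−3)·6^(3−1) = 3×36 = 108 (Pollak)
Check (2,4,1) → sorted (1,2,4): b_i ≤ 2+i ∀i, a PF.

108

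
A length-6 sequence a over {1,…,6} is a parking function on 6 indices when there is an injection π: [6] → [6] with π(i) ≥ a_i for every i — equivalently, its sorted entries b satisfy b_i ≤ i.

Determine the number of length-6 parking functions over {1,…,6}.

16807

Count = 1·7^5 = 1·16807 = 16807 (Konheim–Weiss)
Check (3,5,2,5,1,3) → sorted (1,2,3,3,5,5): b_i ≤ i ∀i, a PF.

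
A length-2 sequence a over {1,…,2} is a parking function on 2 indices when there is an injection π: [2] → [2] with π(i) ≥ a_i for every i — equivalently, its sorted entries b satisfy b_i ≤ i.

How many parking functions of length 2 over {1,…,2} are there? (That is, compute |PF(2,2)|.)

#PF = (2−2+1)·(2+1)^(2−1) = 1 · 3 = 3 [KW]
E.g. (2,1) → sorted (1,2): b_i ≤ i ∀i, a PF.

3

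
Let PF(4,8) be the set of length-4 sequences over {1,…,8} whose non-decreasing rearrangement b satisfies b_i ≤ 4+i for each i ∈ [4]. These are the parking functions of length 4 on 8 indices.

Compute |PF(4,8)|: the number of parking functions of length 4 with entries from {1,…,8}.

#PF = (9−4)·9^(4−1) = 5×729 = 3645 (Konheim–Weiss)
Check (7,1,6,4) → sorted (1,4,6,7): b_i ≤ 4+i ∀i, a PF.

3645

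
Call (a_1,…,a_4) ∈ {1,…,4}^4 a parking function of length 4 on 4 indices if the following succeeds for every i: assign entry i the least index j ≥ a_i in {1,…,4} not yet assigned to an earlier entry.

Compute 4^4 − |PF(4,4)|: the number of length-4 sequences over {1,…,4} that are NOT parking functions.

Count = (4+1−4)·(4+1)^{4−1} = 1×125 = 125
E.g. (4,4,1,4) → sorted (1,4,4,4): b_2=4>2, not a PF.
Total 256; non-PF = 256−125 = 131

131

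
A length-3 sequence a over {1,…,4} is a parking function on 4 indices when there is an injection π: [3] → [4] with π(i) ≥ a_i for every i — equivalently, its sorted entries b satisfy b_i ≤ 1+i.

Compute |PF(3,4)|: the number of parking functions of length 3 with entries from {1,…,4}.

Count = (4+1−3)·(4+1)^{3−1} = 2·25 = 50 (Konheim–Weiss)
Example (3,1,2) → sorted (1,2,3): b_i ≤ 1+i ∀i, a PF.

50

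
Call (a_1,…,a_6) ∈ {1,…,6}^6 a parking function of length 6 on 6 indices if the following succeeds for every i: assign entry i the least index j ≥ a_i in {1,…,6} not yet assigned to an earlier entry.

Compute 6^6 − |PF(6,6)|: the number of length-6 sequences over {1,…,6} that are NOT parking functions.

29849

#PF = (6−6+1)·(6+1)^(6−1) = 1 · 16807 = 16807 (Konheim–Weiss)
Check (4,6,5,6,4,4) → sorted (4,4,4,5,6,6): b_1=4>1, not a PF.
So 46656 − 16807 = 29849 fail.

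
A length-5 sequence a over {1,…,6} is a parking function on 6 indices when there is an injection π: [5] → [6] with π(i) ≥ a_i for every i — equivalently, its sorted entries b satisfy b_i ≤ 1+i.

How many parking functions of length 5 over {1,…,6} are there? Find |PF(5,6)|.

4802

#PF = (7−5)·7^(5−1) = 2×2401 = 4802
Example (3,5,1,3,6) → sorted (1,3,3,5,6): b_i ≤ 1+i ∀i, a PF.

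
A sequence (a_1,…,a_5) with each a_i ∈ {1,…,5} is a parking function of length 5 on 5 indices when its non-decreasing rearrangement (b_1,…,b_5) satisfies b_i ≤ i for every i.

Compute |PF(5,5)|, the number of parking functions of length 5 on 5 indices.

1296

#PF = (6−5)·6^(5−1) = 1×1296 = 1296 (Konheim–Weiss)
E.g. (4,1,1,5,1) → sorted (1,1,1,4,5): b_i ≤ i ∀i, a PF.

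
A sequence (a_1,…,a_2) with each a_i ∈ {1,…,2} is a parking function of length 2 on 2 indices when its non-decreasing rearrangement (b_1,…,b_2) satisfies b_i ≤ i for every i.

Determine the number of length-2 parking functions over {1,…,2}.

3

|PF| = 1·3^1 = 1·3 = 3
One tuple (2,1) → sorted (1,2): b_i ≤ i ∀i, a PF.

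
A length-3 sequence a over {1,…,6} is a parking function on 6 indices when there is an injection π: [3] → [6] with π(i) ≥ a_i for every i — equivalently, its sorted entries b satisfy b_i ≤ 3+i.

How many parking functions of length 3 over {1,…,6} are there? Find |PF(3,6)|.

|PF(3,6)| = (7−3)·7^(3−1) = 4 · 49 = 196 (Konheim–Weiss)
Example (4,3,2) → sorted (2,3,4): b_i ≤ 3+i ∀i, a PF.

196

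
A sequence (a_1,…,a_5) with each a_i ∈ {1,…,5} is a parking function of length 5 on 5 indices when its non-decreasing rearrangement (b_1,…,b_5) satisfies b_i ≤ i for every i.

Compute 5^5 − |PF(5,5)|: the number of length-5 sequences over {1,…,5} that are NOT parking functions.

1829

|PF| = (5+1−5)·(5+1)^{5−1} = 1×1296 = 1296 [KW]
One tuple (4,4,3,3,5) → sorted (3,3,4,4,5): b_1=3>1, not a PF.
So 3125 − 1296 = 1829 fail.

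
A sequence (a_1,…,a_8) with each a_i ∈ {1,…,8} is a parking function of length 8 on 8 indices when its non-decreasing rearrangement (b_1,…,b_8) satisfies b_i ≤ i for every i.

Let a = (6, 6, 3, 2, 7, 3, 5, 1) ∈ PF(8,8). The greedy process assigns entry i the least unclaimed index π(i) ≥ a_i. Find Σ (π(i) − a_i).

3

Σπ = 8·9/2 = 36 (π permutes [8]); Σa = 6+6+3+2+7+3+5+1 = 33; disp = 36−33 = 3.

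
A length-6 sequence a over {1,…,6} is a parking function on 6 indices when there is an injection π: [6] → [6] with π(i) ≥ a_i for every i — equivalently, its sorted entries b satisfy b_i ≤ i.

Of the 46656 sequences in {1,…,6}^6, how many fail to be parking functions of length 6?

29849

Count = (7−6)·7^(6−1) = 1×16807 = 16807 (Konheim–Weiss)
E.g. (6,2,3,4,3,3) → sorted (2,3,3,3,4,6): b_1=2>1, not a PF.
Total 46656; non-PF = 46656−16807 = 29849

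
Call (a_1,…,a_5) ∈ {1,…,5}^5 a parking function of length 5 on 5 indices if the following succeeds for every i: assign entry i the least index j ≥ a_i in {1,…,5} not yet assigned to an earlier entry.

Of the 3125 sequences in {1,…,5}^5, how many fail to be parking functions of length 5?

1829

Count = (5−5+1)·(5+1)^(5−1) = 1·1296 = 1296 (Pollak)
Example (3,4,4,2,2) → sorted (2,2,3,4,4): b_1=2>1, not a PF.
5^5 − 1296 = 3125 − 1296 = 1829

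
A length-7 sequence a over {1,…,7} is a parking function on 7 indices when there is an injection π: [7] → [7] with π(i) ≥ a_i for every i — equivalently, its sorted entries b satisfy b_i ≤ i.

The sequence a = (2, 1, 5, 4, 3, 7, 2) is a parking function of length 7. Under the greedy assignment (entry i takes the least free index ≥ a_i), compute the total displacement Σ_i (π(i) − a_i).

Σπ = 7·8/2 = 28 (π permutes [7]); Σa = 2+1+5+4+3+7+2 = 24; disp = 28−24 = 4.

4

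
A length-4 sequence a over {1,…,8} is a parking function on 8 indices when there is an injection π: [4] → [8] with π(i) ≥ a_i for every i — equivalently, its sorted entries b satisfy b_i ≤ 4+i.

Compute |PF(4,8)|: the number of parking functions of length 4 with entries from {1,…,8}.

#PF = (9−4)·9^(4−1) = 5·729 = 3645 (Pollak)
E.g. (1,7,6,4) → sorted (1,4,6,7): b_i ≤ 4+i ∀i, a PF.

3645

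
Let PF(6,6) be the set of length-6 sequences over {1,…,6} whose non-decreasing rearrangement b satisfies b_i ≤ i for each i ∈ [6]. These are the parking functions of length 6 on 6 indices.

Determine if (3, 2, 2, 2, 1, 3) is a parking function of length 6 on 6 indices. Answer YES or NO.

YES

Order a: b = (1, 2, 2, 2, 3, 3).
  b_1=1 ≤ 1
  b_2=2 ≤ 2
  b_3=2 ≤ 3
  b_4=2 ≤ 4
  b_5=3 ≤ 5
  b_6=3 ≤ 6
All bounds hold ⇒ YES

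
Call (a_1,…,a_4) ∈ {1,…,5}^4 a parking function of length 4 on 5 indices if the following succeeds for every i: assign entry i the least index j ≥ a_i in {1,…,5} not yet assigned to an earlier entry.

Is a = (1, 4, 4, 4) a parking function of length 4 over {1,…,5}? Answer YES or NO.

NO

Rearranged: b = (1, 4, 4, 4).
  b_1=1 ≤ 2
  b_2=4 > 3
  fails at i=2 ⇒ NO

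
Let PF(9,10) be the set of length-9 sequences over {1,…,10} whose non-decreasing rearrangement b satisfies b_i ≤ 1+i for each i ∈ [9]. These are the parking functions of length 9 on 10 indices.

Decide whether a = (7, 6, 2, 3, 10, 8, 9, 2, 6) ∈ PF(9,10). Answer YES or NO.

NO

Order a: b = (2, 2, 3, 6, 6, 7, 8, 9, 10).
  b_1=2 ≤ 2
  b_2=2 ≤ 3
  b_3=3 ≤ 4
  b_4=6 > 5
  fails at i=4 ⇒ NO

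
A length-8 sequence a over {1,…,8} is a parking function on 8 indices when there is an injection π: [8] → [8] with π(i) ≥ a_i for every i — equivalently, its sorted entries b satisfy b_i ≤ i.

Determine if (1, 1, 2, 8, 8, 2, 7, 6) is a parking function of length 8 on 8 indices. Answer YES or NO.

NO

Order a: b = (1, 1, 2, 2, 6, 7, 8, 8).
  b_1=1 ≤ 1
  b_2=1 ≤ 2
  b_3=2 ≤ 3
  b_4=2 ≤ 4
  b_5=6 > 5
  fails at i=5 ⇒ NO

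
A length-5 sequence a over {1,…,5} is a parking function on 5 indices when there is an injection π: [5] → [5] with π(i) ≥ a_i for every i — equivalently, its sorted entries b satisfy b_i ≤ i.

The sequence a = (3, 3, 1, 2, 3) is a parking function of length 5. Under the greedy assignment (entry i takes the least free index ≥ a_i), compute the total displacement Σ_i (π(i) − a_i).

Σπ = 15 ({1..5} each once); Σa = 3+3+1+2+3 = 12; disp = 15−12 = 3.

3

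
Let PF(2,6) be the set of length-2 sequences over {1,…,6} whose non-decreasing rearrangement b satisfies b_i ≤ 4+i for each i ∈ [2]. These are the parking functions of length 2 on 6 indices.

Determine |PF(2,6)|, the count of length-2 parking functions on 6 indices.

35

#PF = (6+1−2)·(6+1)^{2−1} = 5 · 7 = 35 (Pollak)
Check (4,2) → sorted (2,4): b_i ≤ 4+i ∀i, a PF.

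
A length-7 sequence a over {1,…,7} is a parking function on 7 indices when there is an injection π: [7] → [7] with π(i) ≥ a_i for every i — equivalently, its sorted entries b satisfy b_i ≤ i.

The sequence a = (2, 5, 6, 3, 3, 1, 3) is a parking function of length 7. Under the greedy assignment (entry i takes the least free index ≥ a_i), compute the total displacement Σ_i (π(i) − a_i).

Σπ = 28 ({1..7} each once); Σa = 2+5+6+3+3+1+3 = 23; disp = 28−23 = 5.

5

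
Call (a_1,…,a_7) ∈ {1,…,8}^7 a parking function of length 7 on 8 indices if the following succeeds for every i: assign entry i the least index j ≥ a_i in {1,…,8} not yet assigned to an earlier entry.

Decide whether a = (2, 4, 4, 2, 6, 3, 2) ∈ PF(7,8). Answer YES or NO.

Rearranged: b = (2, 2, 2, 3, 4, 4, 6).
  b_1=2 ≤ 2
  b_2=2 ≤ 3
  b_3=2 ≤ 4
  b_4=3 ≤ 5
  b_5=4 ≤ 6
  b_6=4 ≤ 7
  b_7=6 ≤ 8
All bounds hold ⇒ YES

YES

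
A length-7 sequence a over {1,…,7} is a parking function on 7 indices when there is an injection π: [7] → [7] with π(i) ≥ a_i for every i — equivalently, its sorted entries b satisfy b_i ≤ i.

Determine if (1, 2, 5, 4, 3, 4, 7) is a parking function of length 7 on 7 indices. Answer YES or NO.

Sorted: b = (1, 2, 3, 4, 4, 5, 7).
  b_1=1 ≤ 1
  b_2=2 ≤ 2
  b_3=3 ≤ 3
  b_4=4 ≤ 4
  b_5=4 ≤ 5
  b_6=5 ≤ 6
  b_7=7 ≤ 7
All bounds hold ⇒ YES

YES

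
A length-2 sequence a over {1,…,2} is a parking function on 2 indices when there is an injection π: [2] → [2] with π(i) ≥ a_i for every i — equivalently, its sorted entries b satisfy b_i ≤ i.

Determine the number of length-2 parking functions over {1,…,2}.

|PF| = 1·3^1 = 1×3 = 3 (Konheim–Weiss)
E.g. (2,1) → sorted (1,2): b_i ≤ i ∀i, a PF.

3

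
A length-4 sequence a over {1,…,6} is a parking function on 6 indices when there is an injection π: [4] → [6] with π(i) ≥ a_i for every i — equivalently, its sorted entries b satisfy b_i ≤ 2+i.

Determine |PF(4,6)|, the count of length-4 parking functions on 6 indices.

1029

#PF = (7−4)·7^(4−1) = 3×343 = 1029
One tuple (3,2,5,5) → sorted (2,3,5,5): b_i ≤ 2+i ∀i, a PF.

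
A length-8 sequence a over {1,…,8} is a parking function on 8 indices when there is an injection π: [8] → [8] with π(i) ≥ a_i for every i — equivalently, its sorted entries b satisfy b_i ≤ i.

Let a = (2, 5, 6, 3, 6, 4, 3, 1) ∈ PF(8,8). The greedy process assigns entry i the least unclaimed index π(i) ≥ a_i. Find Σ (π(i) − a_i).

6

Σπ(i) = 1+…+8 = 36; Σa = 2+5+6+3+6+4+3+1 = 30; disp = 36−30 = 6.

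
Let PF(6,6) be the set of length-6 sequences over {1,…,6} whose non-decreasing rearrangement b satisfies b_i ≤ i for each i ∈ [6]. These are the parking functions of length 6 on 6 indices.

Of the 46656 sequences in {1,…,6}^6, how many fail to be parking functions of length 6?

29849

|PF(6,6)| = (6+1−6)·(6+1)^{6−1} = 1 · 16807 = 16807
Check (3,4,1,3,3,5) → sorted (1,3,3,3,4,5): b_2=3>2, not a PF.
So 46656 − 16807 = 29849 fail.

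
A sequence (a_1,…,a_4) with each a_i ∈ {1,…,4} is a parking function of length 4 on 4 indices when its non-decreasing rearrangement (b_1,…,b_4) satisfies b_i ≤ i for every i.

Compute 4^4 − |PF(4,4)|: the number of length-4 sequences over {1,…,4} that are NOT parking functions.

|PF| = (4+1−4)·(4+1)^{4−1} = 1×125 = 125
E.g. (3,4,2,3) → sorted (2,3,3,4): b_1=2>1, not a PF.
Total 256; non-PF = 256−125 = 131

131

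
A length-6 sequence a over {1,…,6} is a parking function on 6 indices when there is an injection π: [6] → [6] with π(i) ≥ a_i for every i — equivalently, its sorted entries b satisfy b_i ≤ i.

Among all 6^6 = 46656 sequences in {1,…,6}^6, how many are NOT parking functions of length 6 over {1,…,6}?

29849

|PF| = 1·7^5 = 1×16807 = 16807
Check (6,4,5,3,4,6) → sorted (3,4,4,5,6,6): b_1=3>1, not a PF.
Total 46656; non-PF = 46656−16807 = 29849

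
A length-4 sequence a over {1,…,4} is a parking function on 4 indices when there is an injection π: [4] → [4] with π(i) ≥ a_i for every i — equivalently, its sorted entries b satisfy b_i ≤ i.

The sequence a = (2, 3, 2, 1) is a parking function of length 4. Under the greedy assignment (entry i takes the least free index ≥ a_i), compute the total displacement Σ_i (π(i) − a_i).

2

Σπ(i) = 1+…+4 = 10; Σa = 2+3+2+1 = 8; disp = 10−8 = 2.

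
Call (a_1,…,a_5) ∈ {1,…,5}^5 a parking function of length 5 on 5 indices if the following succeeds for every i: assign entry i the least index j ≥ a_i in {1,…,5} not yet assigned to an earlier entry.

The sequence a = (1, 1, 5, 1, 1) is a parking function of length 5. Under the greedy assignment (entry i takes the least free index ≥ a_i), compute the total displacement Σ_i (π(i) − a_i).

Σπ = 5·6/2 = 15 (π permutes [5]); Σa = 1+1+5+1+1 = 9; disp = 15−9 = 6.

6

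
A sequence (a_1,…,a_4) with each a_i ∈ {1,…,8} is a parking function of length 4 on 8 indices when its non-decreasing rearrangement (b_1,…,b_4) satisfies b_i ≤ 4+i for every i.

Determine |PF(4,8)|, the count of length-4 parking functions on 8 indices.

3645

#PF = (9−4)·9^(4−1) = 5 · 729 = 3645 [KW]
E.g. (8,1,7,2) → sorted (1,2,7,8): b_i ≤ 4+i ∀i, a PF.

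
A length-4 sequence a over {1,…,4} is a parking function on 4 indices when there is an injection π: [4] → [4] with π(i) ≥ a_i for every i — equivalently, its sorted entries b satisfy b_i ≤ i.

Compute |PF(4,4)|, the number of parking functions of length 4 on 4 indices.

#PF = (5−4)·5^(4−1) = 1×125 = 125 (Pollak)
E.g. (3,2,1,1) → sorted (1,1,2,3): b_i ≤ i ∀i, a PF.

125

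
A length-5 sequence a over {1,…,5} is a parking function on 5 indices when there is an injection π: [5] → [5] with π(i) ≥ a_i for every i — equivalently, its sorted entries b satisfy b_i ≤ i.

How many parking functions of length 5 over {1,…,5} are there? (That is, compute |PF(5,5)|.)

Count = (5−5+1)·(5+1)^(5−1) = 1 · 1296 = 1296 (Pollak)
Check (2,2,1,4,5) → sorted (1,2,2,4,5): b_i ≤ i ∀i, a PF.

1296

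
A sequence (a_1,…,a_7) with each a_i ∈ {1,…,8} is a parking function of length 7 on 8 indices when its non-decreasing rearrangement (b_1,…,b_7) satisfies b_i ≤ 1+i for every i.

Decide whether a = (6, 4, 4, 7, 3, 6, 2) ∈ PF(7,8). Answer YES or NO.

YES

Rearranged: b = (2, 3, 4, 4, 6, 6, 7).
  b_1=2 ≤ 2
  b_2=3 ≤ 3
  b_3=4 ≤ 4
  b_4=4 ≤ 5
  b_5=6 ≤ 6
  b_6=6 ≤ 7
  b_7=7 ≤ 8
All bounds hold ⇒ YES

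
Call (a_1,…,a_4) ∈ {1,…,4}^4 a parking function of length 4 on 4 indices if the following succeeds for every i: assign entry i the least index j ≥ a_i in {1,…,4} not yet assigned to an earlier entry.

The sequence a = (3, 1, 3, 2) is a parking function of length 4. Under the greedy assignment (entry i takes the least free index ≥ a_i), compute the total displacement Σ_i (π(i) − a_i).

Σπ = 4·5/2 = 10 (π permutes [4]); Σa = 3+1+3+2 = 9; disp = 10−9 = 1.

1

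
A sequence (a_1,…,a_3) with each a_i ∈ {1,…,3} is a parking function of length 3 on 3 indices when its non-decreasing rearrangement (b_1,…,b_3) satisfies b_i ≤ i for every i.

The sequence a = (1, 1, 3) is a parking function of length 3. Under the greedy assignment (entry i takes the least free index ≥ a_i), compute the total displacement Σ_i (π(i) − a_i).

Σπ = 6 ({1..3} each once); Σa = 1+1+3 = 5; disp = 6−5 = 1.

1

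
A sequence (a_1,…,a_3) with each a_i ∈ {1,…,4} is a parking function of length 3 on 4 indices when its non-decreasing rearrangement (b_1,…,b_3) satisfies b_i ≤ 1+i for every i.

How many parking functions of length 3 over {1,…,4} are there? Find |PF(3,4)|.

Count = (5−3)·5^(3−1) = 2·25 = 50 (Konheim–Weiss)
Example (2,3,3) → sorted (2,3,3): b_i ≤ 1+i ∀i, a PF.

50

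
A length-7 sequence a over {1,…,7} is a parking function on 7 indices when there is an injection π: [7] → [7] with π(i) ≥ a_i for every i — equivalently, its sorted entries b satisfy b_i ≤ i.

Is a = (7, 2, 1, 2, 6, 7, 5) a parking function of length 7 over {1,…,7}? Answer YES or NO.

Rearranged: b = (1, 2, 2, 5, 6, 7, 7).
  b_1=1 ≤ 1
  b_2=2 ≤ 2
  b_3=2 ≤ 3
  b_4=5 > 4
  fails at i=4 ⇒ NO

NO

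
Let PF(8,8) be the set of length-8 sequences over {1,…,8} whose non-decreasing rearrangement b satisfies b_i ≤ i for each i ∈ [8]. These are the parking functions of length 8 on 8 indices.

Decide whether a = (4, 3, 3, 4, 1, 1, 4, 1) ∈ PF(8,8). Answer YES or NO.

YES

Order a: b = (1, 1, 1, 3, 3, 4, 4, 4).
  b_1=1 ≤ 1
  b_2=1 ≤ 2
  b_3=1 ≤ 3
  b_4=3 ≤ 4
  b_5=3 ≤ 5
  b_6=4 ≤ 6
  b_7=4 ≤ 7
  b_8=4 ≤ 8
All bounds hold ⇒ YES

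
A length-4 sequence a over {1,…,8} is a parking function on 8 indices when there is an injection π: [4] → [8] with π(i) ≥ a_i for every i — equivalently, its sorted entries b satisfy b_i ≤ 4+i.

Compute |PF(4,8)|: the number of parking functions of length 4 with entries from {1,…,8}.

Count = (8+1−4)·(8+1)^{4−1} = 5×729 = 3645 [KW]
Example (5,6,2,8) → sorted (2,5,6,8): b_i ≤ 4+i ∀i, a PF.

3645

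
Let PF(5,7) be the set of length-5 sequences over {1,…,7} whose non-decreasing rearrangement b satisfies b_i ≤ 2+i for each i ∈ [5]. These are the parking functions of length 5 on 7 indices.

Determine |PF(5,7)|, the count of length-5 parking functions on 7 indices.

Count = (8−5)·8^(5−1) = 3·4096 = 12288 (Pollak)
One tuple (2,7,1,6,1) → sorted (1,1,2,6,7): b_i ≤ 2+i ∀i, a PF.

12288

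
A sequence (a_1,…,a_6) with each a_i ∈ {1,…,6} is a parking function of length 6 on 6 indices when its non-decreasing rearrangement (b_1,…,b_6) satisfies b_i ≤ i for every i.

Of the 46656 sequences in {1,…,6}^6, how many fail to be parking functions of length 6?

|PF| = (7−6)·7^(6−1) = 1 · 16807 = 16807 [KW]
Check (4,6,4,3,5,3) → sorted (3,3,4,4,5,6): b_1=3>1, not a PF.
6^6 − 16807 = 46656 − 16807 = 29849

29849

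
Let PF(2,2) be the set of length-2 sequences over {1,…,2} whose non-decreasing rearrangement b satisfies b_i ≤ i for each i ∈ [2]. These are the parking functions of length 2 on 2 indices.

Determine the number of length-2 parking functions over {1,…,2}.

3

|PF(2,2)| = (3−2)·3^(2−1) = 1·3 = 3 [KW]
Example (2,1) → sorted (1,2): b_i ≤ i ∀i, a PF.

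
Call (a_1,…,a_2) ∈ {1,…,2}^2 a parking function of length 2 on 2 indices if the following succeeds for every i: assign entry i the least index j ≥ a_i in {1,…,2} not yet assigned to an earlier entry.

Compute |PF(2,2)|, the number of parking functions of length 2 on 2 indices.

#PF = (3−2)·3^(2−1) = 1×3 = 3 (Konheim–Weiss)
One tuple (1,1) → sorted (1,1): b_i ≤ i ∀i, a PF.

3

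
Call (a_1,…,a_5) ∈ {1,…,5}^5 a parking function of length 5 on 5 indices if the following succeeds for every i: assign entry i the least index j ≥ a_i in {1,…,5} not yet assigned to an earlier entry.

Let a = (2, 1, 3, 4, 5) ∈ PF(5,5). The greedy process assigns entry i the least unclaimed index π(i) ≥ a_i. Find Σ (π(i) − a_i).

0

Σπ = 15 ({1..5} each once); Σa = 2+1+3+4+5 = 15; disp = 15−15 = 0.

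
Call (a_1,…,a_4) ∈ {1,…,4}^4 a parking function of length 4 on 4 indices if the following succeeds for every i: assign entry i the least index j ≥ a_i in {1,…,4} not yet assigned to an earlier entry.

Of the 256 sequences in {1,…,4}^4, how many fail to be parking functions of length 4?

131

Count = (4+1−4)·(4+1)^{4−1} = 1×125 = 125 [KW]
E.g. (3,4,4,4) → sorted (3,4,4,4): b_1=3>1, not a PF.
Total 256; non-PF = 256−125 = 131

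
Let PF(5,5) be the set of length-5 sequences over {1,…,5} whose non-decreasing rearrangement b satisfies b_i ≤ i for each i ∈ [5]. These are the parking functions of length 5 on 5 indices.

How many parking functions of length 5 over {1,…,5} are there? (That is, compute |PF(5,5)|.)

|PF(5,5)| = (5+1−5)·(5+1)^{5−1} = 1·1296 = 1296 [KW]
Check (1,2,4,1,1) → sorted (1,1,1,2,4): b_i ≤ i ∀i, a PF.

1296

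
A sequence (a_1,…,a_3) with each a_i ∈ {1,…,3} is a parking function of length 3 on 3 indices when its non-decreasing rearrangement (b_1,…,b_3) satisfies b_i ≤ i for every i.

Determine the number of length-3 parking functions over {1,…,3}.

16

#PF = 1·4^2 = 1·16 = 16 (Pollak)
One tuple (1,2,2) → sorted (1,2,2): b_i ≤ i ∀i, a PF.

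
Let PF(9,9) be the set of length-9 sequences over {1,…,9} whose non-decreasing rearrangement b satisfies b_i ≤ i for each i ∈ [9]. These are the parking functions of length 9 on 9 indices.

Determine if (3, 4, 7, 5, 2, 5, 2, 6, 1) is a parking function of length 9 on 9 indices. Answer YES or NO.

YES

Sorted: b = (1, 2, 2, 3, 4, 5, 5, 6, 7).
  b_1=1 ≤ 1
  b_2=2 ≤ 2
  b_3=2 ≤ 3
  b_4=3 ≤ 4
  b_5=4 ≤ 5
  b_6=5 ≤ 6
  b_7=5 ≤ 7
  b_8=6 ≤ 8
  b_9=7 ≤ 9
All bounds hold ⇒ YES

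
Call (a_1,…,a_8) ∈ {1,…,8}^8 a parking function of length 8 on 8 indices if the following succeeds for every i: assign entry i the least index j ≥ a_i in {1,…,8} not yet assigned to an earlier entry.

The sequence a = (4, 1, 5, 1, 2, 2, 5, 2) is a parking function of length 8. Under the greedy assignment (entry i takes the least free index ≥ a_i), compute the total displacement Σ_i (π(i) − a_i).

Σπ = 36 ({1..8} each once); Σa = 4+1+5+1+2+2+5+2 = 22; disp = 36−22 = 14.

14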